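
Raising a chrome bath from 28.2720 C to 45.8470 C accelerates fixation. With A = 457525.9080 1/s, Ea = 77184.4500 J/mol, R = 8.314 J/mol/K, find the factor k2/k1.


T1 = 28.2720 + 273.15 = 301.4220 K; T2 = 45.8470 + 273.15 = 318.9970 K
k1 = A * exp(-Ea/(R*T1)) = 457525.9080 * exp(-77184.4500/(8.314*301.4220)) = 1.9245e-08 1/s
k2 = A * exp(-Ea/(R*T2)) = 457525.9080 * exp(-77184.4500/(8.314*318.9970)) = 1.0502e-07 1/s
k2/k1 = 1.0502e-07 / 1.9245e-08 = 5.4569


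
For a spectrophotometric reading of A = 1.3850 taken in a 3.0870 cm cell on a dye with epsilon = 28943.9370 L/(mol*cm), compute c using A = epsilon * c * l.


Formula: c = A / (epsilon * l)
Substituting: c = 1.3850 / (28943.9370 * 3.0870)
Result: 1.5501e-05 mol/L


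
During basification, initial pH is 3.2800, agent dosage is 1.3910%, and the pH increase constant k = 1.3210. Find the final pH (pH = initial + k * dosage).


Formula: pH_final = pH_initial + k * base_pct
Substituting: pH_final = 3.2800 + 1.3210 * 1.3910
Result: 5.1175


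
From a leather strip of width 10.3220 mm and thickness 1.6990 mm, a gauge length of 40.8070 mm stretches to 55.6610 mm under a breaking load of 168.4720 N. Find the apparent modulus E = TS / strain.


TS = F / (w * t) = 168.4720 / (10.3220 * 1.6990) = 9.6066 N/mm^2
strain = (Lf - L0) / L0 = (55.6610 - 40.8070) / 40.8070 = 0.3640
E = TS / strain = 9.6066 / 0.3640 = 26.3914 N/mm^2


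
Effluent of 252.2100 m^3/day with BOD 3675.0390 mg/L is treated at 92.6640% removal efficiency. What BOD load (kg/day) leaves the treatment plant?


Load_in = volume * conc / 1000 = 252.2100 * 3675.0390 / 1000 = 926.8816 kg/day
Removed = Load_in * eff / 100 = 926.8816 * 92.6640 / 100 = 858.8856 kg/day
Load_out = Load_in - Removed = 926.8816 - 858.8856 = 67.9960 kg/day


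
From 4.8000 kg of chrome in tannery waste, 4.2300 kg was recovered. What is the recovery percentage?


Formula: Recovery = recovered / input * 100
Substituting: Recovery = 4.2300 / 4.8000 * 100
Result: 88.1250 %


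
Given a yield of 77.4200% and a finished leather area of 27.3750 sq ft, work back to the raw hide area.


Formula: raw = finished * 100 / yield
Substituting: raw = 27.3750 * 100 / 77.4200
Result: 35.3591 sq ft


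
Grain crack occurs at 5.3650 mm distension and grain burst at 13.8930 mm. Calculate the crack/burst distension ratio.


Formula: Ratio = crack / burst
Substituting: Ratio = 5.3650 / 13.8930
Result: 0.3862


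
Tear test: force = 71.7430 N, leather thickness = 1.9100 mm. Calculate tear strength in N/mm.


Formula: Tear strength = force / thickness
Substituting: Tear strength = 71.7430 / 1.9100
Result: 37.5618 N/mm


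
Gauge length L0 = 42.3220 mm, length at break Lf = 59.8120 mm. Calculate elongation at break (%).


Formula: Elongation = (Lf - L0) / L0 * 100
Substituting: Elongation = (59.8120 - 42.3220) / 42.3220 * 100
Result: 41.3260 %


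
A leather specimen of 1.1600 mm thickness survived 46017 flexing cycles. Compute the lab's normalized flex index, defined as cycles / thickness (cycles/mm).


Formula: Index = cycles / thickness
Substituting: Index = 46017 / 1.1600
Result: 39669.8276 cycles/mm


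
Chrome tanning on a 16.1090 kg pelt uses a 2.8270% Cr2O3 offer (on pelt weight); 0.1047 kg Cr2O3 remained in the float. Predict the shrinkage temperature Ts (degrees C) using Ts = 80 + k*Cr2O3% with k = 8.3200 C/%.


Offered = pelt * offer_pct / 100 = 16.1090 * 2.8270 / 100 = 0.4554 kg
Uptake = offered - residual = 0.4554 - 0.1047 = 0.3507 kg
Cr2O3% on pelt = uptake / pelt * 100 = 0.3507 / 16.1090 * 100 = 2.1771 %
Ts = 80 + k * Cr2O3% = 80 + 8.3200 * 2.1771 = 98.1131 C


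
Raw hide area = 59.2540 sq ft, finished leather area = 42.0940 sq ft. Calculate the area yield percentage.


Formula: Yield = finished / raw * 100
Substituting: Yield = 42.0940 / 59.2540 * 100
Result: 71.0399 %


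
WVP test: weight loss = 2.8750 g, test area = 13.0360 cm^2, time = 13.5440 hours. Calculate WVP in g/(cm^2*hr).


Formula: WVP = loss / (area * time)
Substituting: WVP = 2.8750 / (13.0360 * 13.5440)
Result: 0.0162835 g/(cm^2*hr)


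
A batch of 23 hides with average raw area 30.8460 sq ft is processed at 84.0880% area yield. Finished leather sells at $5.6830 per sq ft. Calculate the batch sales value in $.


Raw_total = N * avg_area = 23 * 30.8460 = 709.4580 sq ft
Finished = Raw_total * yield / 100 = 709.4580 * 84.0880 / 100 = 596.5690 sq ft
Value = Finished * price = 596.5690 * 5.6830 = 3390.3019 $


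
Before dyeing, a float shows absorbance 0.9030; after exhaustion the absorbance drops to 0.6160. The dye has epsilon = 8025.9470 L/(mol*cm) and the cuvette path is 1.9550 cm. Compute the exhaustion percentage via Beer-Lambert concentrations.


c_initial = A_i / (epsilon * l) = 0.9030 / (8025.9470 * 1.9550) = 5.7550e-05 mol/L
c_final = A_f / (epsilon * l) = 0.6160 / (8025.9470 * 1.9550) = 3.9259e-05 mol/L
Exhaustion = (c_initial - c_final) / c_initial * 100 = (5.7550e-05 - 3.9259e-05) / 5.7550e-05 * 100 = 31.7829 %


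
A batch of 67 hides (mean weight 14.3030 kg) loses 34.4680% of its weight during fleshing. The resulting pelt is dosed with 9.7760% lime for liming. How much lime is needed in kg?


Total_raw = N * avg_wt = 67 * 14.3030 = 958.3010 kg
Substrate = Total_raw * (1 - loss/100) = 958.3010 * (1 - 34.4680/100) = 627.9938 kg
Lime = Substrate * pct / 100 = 627.9938 * 9.7760 / 100 = 61.3927 kg


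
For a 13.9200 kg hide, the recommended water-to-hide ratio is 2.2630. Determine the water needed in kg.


Formula: Water = hide_weight * ratio
Substituting: Water = 13.9200 * 2.2630
Result: 31.5010 kg


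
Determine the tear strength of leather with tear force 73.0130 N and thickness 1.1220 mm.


Formula: Tear strength = force / thickness
Substituting: Tear strength = 73.0130 / 1.1220
Result: 65.0740 N/mm


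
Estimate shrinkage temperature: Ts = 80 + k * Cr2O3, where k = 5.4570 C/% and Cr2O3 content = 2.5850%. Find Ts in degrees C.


Formula: Ts = 80 + k * Cr2O3
Substituting: Ts = 80 + 5.4570 * 2.5850
Result: 94.1063 C


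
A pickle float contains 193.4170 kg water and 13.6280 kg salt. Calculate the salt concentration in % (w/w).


Formula: Conc = salt / (water + salt) * 100
Substituting: Conc = 13.6280 / (193.4170 + 13.6280) * 100
Result: 6.5821 %


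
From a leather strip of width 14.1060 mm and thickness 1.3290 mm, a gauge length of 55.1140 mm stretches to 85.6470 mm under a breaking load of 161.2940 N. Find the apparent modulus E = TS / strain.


TS = F / (w * t) = 161.2940 / (14.1060 * 1.3290) = 8.6038 N/mm^2
strain = (Lf - L0) / L0 = (85.6470 - 55.1140) / 55.1140 = 0.5540
E = TS / strain = 8.6038 / 0.5540 = 15.5304 N/mm^2


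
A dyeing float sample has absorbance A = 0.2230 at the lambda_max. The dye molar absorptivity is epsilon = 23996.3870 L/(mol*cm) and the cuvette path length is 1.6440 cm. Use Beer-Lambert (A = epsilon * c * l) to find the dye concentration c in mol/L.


Formula: c = A / (epsilon * l)
Substituting: c = 0.2230 / (23996.3870 * 1.6440)
Result: 5.6527e-06 mol/L


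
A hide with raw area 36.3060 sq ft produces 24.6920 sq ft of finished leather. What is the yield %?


Formula: Yield = finished / raw * 100
Substituting: Yield = 24.6920 / 36.3060 * 100
Result: 68.0108 %


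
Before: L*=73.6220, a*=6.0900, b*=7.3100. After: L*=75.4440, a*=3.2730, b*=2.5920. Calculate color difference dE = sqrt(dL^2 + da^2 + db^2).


dL = 1.8220, da = -2.8170, db = -4.7180
dE = sqrt(1.8220^2 + (-2.8170)^2 + (-4.7180)^2) = 5.7892


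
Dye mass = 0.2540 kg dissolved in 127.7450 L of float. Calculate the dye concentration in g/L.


Formula: Conc = dye_mass(kg) / volume(L) * 1000
Substituting: Conc = 0.2540 / 127.7450 * 1000
Result: 1.9883 g/L


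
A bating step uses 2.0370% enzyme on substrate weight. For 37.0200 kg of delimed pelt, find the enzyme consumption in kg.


Formula: Enzyme = substrate * pct / 100
Substituting: Enzyme = 37.0200 * 2.0370 / 100
Result: 0.7541 kg


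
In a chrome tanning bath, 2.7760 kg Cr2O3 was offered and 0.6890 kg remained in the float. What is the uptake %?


Formula: Uptake = (offered - residual) / offered * 100
Substituting: Uptake = (2.7760 - 0.6890) / 2.7760 * 100
Result: 75.1801 %


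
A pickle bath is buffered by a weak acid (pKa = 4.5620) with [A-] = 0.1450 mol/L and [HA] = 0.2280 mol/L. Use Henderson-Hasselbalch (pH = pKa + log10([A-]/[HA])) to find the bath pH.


ratio = [A-] / [HA] = 0.1450 / 0.2280 = 0.6360
log10(ratio) = -0.1966
pH = pKa + log10(ratio) = 4.5620 - 0.1966 = 4.3654


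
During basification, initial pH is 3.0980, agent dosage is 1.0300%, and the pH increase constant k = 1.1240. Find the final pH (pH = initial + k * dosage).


Formula: pH_final = pH_initial + k * base_pct
Substituting: pH_final = 3.0980 + 1.1240 * 1.0300
Result: 4.2557


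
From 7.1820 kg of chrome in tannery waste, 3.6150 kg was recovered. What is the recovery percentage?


Formula: Recovery = recovered / input * 100
Substituting: Recovery = 3.6150 / 7.1820 * 100
Result: 50.3342 %


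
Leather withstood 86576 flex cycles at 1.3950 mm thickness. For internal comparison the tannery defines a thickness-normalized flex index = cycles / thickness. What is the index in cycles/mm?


Formula: Index = cycles / thickness
Substituting: Index = 86576 / 1.3950
Result: 62061.6487 cycles/mm


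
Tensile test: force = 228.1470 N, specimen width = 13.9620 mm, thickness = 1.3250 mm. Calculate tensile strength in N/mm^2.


Formula: TS = force / (width * thickness)
Substituting: TS = 228.1470 / (13.9620 * 1.3250)
Result: 12.3325 N/mm^2


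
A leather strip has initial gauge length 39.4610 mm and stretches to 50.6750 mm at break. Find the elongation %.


Formula: Elongation = (Lf - L0) / L0 * 100
Substituting: Elongation = (50.6750 - 39.4610) / 39.4610 * 100
Result: 28.4179 %


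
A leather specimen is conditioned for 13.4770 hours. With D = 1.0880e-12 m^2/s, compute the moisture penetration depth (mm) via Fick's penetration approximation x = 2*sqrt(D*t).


t = 13.4770 hr * 3600 = 48517.2000 s
D * t = 1.0880e-12 * 48517.2000 = 5.2787e-08
x = 2 * sqrt(D*t) = 2 * sqrt(5.2787e-08) = 4.5951e-04 m = 0.4595 mm


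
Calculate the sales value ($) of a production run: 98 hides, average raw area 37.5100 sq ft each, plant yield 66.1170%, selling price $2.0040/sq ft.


Raw_total = N * avg_area = 98 * 37.5100 = 3675.9800 sq ft
Finished = Raw_total * yield / 100 = 3675.9800 * 66.1170 / 100 = 2430.4477 sq ft
Value = Finished * price = 2430.4477 * 2.0040 = 4870.6172 $


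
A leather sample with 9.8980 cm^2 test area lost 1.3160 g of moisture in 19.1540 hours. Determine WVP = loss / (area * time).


Formula: WVP = loss / (area * time)
Substituting: WVP = 1.3160 / (9.8980 * 19.1540)
Result: 0.00694143 g/(cm^2*hr)


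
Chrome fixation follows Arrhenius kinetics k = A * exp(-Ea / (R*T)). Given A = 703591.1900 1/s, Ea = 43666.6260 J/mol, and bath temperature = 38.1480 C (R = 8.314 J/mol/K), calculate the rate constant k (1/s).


T_K = T_C + 273.15 = 38.1480 + 273.15 = 311.2980 K
exponent = -Ea / (R * T_K) = -43666.6260 / (8.314 * 311.2980) = -16.8719
k = A * exp(exponent) = 703591.1900 * exp(-16.8719) = 0.03311 1/s


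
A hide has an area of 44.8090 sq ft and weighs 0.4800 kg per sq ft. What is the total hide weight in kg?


Formula: Weight = area * weight_per_sqft
Substituting: Weight = 44.8090 * 0.4800
Result: 21.5083 kg


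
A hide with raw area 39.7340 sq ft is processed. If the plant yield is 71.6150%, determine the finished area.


Formula: finished = raw * yield / 100
Substituting: finished = 39.7340 * 71.6150 / 100
Result: 28.4555 sq ft


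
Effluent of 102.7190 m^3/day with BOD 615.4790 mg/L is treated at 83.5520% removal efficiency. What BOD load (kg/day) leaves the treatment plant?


Load_in = volume * conc / 1000 = 102.7190 * 615.4790 / 1000 = 63.2214 kg/day
Removed = Load_in * eff / 100 = 63.2214 * 83.5520 / 100 = 52.8227 kg/day
Load_out = Load_in - Removed = 63.2214 - 52.8227 = 10.3987 kg/day


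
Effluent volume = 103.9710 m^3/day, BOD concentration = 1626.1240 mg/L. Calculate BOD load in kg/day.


Formula: BOD_load = volume * conc / 1000
Substituting: BOD_load = 103.9710 * 1626.1240 / 1000
Result: 169.0697 kg/day


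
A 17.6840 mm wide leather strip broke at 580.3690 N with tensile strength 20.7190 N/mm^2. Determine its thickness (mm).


Formula: t = F / (TS * w)
Substituting: t = 580.3690 / (20.7190 * 17.6840)
Result: 1.5840 mm


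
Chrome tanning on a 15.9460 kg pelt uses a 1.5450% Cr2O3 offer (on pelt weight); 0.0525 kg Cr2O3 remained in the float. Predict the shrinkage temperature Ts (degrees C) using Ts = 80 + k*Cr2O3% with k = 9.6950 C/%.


Offered = pelt * offer_pct / 100 = 15.9460 * 1.5450 / 100 = 0.2464 kg
Uptake = offered - residual = 0.2464 - 0.0525 = 0.1939 kg
Cr2O3% on pelt = uptake / pelt * 100 = 0.1939 / 15.9460 * 100 = 1.2158 %
Ts = 80 + k * Cr2O3% = 80 + 9.6950 * 1.2158 = 91.7868 C


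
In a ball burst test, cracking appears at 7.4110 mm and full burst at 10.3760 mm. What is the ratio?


Formula: Ratio = crack / burst
Substituting: Ratio = 7.4110 / 10.3760
Result: 0.7142


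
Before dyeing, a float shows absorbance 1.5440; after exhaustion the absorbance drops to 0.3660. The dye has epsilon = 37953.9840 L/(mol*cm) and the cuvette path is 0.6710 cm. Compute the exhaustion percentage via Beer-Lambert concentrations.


c_initial = A_i / (epsilon * l) = 1.5440 / (37953.9840 * 0.6710) = 6.0627e-05 mol/L
c_final = A_f / (epsilon * l) = 0.3660 / (37953.9840 * 0.6710) = 1.4371e-05 mol/L
Exhaustion = (c_initial - c_final) / c_initial * 100 = (6.0627e-05 - 1.4371e-05) / 6.0627e-05 * 100 = 76.2953 %


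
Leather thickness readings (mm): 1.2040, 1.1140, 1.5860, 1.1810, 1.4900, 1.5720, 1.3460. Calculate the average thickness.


Formula: Average = sum / n
Substituting: Average = 9.4930 / 7
Result: 1.3561 mm


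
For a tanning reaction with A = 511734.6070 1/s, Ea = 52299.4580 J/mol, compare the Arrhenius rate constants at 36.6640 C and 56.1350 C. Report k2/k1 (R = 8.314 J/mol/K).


T1 = 36.6640 + 273.15 = 309.8140 K; T2 = 56.1350 + 273.15 = 329.2850 K
k1 = A * exp(-Ea/(R*T1)) = 511734.6070 * exp(-52299.4580/(8.314*309.8140)) = 7.7810e-04 1/s
k2 = A * exp(-Ea/(R*T2)) = 511734.6070 * exp(-52299.4580/(8.314*329.2850)) = 0.00258498 1/s
k2/k1 = 0.00258498 / 7.7810e-04 = 3.3221


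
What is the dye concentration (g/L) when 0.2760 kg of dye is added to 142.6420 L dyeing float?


Formula: Conc = dye_mass(kg) / volume(L) * 1000
Substituting: Conc = 0.2760 / 142.6420 * 1000
Result: 1.9349 g/L


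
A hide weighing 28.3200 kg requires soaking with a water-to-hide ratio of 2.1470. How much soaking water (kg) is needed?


Formula: Water = hide_weight * ratio
Substituting: Water = 28.3200 * 2.1470
Result: 60.8030 kg


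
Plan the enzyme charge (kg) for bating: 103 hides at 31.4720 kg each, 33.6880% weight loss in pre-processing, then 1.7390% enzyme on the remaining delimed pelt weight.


Total_raw = N * avg_wt = 103 * 31.4720 = 3241.6160 kg
Substrate = Total_raw * (1 - loss/100) = 3241.6160 * (1 - 33.6880/100) = 2149.5804 kg
Enzyme = Substrate * pct / 100 = 2149.5804 * 1.7390 / 100 = 37.3812 kg


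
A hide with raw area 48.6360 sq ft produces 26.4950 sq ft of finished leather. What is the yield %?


Formula: Yield = finished / raw * 100
Substituting: Yield = 26.4950 / 48.6360 * 100
Result: 54.4761 %


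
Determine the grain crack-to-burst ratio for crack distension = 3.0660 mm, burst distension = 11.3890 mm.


Formula: Ratio = crack / burst
Substituting: Ratio = 3.0660 / 11.3890
Result: 0.2692


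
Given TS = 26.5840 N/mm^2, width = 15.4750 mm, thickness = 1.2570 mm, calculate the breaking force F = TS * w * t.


Formula: F = TS * w * t
Substituting: F = 26.5840 * 15.4750 * 1.2570
Result: 517.1140 N


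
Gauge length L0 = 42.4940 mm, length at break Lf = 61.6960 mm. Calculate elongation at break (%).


Formula: Elongation = (Lf - L0) / L0 * 100
Substituting: Elongation = (61.6960 - 42.4940) / 42.4940 * 100
Result: 45.1876 %


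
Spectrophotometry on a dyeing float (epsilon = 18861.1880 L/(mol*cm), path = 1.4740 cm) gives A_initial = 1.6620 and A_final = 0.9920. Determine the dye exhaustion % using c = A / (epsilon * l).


c_initial = A_i / (epsilon * l) = 1.6620 / (18861.1880 * 1.4740) = 5.9781e-05 mol/L
c_final = A_f / (epsilon * l) = 0.9920 / (18861.1880 * 1.4740) = 3.5682e-05 mol/L
Exhaustion = (c_initial - c_final) / c_initial * 100 = (5.9781e-05 - 3.5682e-05) / 5.9781e-05 * 100 = 40.3129 %


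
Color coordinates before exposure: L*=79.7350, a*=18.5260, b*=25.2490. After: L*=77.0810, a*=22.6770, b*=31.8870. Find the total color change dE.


dL = -2.6540, da = 4.1510, db = 6.6380
dE = sqrt((-2.6540)^2 + 4.1510^2 + 6.6380^2) = 8.2667


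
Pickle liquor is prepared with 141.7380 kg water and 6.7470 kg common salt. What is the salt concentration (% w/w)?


Formula: Conc = salt / (water + salt) * 100
Substituting: Conc = 6.7470 / (141.7380 + 6.7470) * 100
Result: 4.5439 %


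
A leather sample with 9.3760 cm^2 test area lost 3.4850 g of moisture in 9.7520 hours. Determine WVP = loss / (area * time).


Formula: WVP = loss / (area * time)
Substituting: WVP = 3.4850 / (9.3760 * 9.7520)
Result: 0.0381146 g/(cm^2*hr)


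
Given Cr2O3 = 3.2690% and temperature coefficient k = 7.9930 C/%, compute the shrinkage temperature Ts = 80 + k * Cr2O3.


Formula: Ts = 80 + k * Cr2O3
Substituting: Ts = 80 + 7.9930 * 3.2690
Result: 106.1291 C


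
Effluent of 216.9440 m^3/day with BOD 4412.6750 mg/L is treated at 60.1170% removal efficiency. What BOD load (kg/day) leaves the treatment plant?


Load_in = volume * conc / 1000 = 216.9440 * 4412.6750 / 1000 = 957.3034 kg/day
Removed = Load_in * eff / 100 = 957.3034 * 60.1170 / 100 = 575.5021 kg/day
Load_out = Load_in - Removed = 957.3034 - 575.5021 = 381.8013 kg/day


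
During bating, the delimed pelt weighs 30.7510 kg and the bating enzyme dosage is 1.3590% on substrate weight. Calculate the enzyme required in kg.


Formula: Enzyme = substrate * pct / 100
Substituting: Enzyme = 30.7510 * 1.3590 / 100
Result: 0.4179 kg


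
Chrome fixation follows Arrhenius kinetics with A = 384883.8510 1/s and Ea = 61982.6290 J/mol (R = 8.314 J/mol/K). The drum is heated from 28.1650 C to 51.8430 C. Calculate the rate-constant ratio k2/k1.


T1 = 28.1650 + 273.15 = 301.3150 K; T2 = 51.8430 + 273.15 = 324.9930 K
k1 = A * exp(-Ea/(R*T1)) = 384883.8510 * exp(-61982.6290/(8.314*301.3150)) = 6.9168e-06 1/s
k2 = A * exp(-Ea/(R*T2)) = 384883.8510 * exp(-61982.6290/(8.314*324.9930)) = 4.1955e-05 1/s
k2/k1 = 4.1955e-05 / 6.9168e-06 = 6.0657


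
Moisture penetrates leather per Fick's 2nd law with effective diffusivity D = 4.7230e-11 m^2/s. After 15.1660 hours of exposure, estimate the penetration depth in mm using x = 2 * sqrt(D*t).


t = 15.1660 hr * 3600 = 54597.6000 s
D * t = 4.7230e-11 * 54597.6000 = 2.5786e-06
x = 2 * sqrt(D*t) = 2 * sqrt(2.5786e-06) = 0.00321163 m = 3.2116 mm


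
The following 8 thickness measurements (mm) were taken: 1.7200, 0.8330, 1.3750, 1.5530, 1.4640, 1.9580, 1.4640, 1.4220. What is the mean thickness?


Formula: Average = sum / n
Substituting: Average = 11.7890 / 8
Result: 1.4736 mm


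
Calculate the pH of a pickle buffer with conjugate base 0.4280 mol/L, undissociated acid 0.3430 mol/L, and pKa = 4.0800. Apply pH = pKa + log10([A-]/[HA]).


ratio = [A-] / [HA] = 0.4280 / 0.3430 = 1.2478
log10(ratio) = 0.0961496
pH = pKa + log10(ratio) = 4.0800 + 0.0961496 = 4.1761


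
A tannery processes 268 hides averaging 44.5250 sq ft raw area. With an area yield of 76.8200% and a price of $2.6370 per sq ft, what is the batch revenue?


Raw_total = N * avg_area = 268 * 44.5250 = 11932.7000 sq ft
Finished = Raw_total * yield / 100 = 11932.7000 * 76.8200 / 100 = 9166.7001 sq ft
Value = Finished * price = 9166.7001 * 2.6370 = 24172.5883 $


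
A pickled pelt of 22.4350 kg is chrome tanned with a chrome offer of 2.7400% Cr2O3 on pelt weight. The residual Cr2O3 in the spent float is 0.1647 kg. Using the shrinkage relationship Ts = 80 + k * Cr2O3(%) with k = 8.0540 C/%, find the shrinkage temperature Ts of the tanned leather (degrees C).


Offered = pelt * offer_pct / 100 = 22.4350 * 2.7400 / 100 = 0.6147 kg
Uptake = offered - residual = 0.6147 - 0.1647 = 0.4500 kg
Cr2O3% on pelt = uptake / pelt * 100 = 0.4500 / 22.4350 * 100 = 2.0059 %
Ts = 80 + k * Cr2O3% = 80 + 8.0540 * 2.0059 = 96.1554 C


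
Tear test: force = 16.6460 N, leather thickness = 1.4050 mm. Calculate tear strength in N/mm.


Formula: Tear strength = force / thickness
Substituting: Tear strength = 16.6460 / 1.4050
Result: 11.8477 N/mm


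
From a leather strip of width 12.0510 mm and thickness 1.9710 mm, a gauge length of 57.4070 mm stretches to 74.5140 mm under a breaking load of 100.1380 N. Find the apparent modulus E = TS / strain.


TS = F / (w * t) = 100.1380 / (12.0510 * 1.9710) = 4.2159 N/mm^2
strain = (Lf - L0) / L0 = (74.5140 - 57.4070) / 57.4070 = 0.2980
E = TS / strain = 4.2159 / 0.2980 = 14.1475 N/mm^2


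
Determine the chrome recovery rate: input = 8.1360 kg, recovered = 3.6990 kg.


Formula: Recovery = recovered / input * 100
Substituting: Recovery = 3.6990 / 8.1360 * 100
Result: 45.4646 %


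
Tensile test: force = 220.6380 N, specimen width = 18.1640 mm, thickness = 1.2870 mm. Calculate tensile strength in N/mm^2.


Formula: TS = force / (width * thickness)
Substituting: TS = 220.6380 / (18.1640 * 1.2870)
Result: 9.4382 N/mm^2


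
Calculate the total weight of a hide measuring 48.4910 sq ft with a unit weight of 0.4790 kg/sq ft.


Formula: Weight = area * weight_per_sqft
Substituting: Weight = 48.4910 * 0.4790
Result: 23.2272 kg


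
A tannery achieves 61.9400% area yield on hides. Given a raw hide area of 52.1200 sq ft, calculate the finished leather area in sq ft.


Formula: finished = raw * yield / 100
Substituting: finished = 52.1200 * 61.9400 / 100
Result: 32.2831 sq ft


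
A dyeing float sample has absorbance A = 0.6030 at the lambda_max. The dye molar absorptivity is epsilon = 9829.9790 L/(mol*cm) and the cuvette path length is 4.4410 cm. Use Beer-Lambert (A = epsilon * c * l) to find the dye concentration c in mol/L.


Formula: c = A / (epsilon * l)
Substituting: c = 0.6030 / (9829.9790 * 4.4410)
Result: 1.3813e-05 mol/L


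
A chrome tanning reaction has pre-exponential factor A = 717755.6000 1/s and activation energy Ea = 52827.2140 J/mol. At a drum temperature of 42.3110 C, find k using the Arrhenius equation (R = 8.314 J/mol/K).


T_K = T_C + 273.15 = 42.3110 + 273.15 = 315.4610 K
exponent = -Ea / (R * T_K) = -52827.2140 / (8.314 * 315.4610) = -20.1420
k = A * exp(exponent) = 717755.6000 * exp(-20.1420) = 0.0012836 1/s


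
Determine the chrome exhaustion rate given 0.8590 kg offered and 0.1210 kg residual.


Formula: Uptake = (offered - residual) / offered * 100
Substituting: Uptake = (0.8590 - 0.1210) / 0.8590 * 100
Result: 85.9139 %


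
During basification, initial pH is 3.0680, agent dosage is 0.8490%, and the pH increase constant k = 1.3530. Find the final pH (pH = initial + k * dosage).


Formula: pH_final = pH_initial + k * base_pct
Substituting: pH_final = 3.0680 + 1.3530 * 0.8490
Result: 4.2167


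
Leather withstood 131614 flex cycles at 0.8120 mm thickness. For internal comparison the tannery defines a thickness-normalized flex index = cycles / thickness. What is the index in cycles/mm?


Formula: Index = cycles / thickness
Substituting: Index = 131614 / 0.8120
Result: 162086.2069 cycles/mm


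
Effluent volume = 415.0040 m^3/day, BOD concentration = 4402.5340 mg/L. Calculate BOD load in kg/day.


Formula: BOD_load = volume * conc / 1000
Substituting: BOD_load = 415.0040 * 4402.5340 / 1000
Result: 1827.0692 kg/day


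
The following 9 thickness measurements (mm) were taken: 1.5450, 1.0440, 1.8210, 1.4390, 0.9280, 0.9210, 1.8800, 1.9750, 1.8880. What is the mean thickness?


Formula: Average = sum / n
Substituting: Average = 13.4410 / 9
Result: 1.4934 mm


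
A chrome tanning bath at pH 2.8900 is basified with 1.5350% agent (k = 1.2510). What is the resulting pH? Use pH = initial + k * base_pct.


Formula: pH_final = pH_initial + k * base_pct
Substituting: pH_final = 2.8900 + 1.2510 * 1.5350
Result: 4.8103


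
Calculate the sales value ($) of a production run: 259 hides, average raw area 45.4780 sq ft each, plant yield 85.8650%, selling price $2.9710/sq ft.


Raw_total = N * avg_area = 259 * 45.4780 = 11778.8020 sq ft
Finished = Raw_total * yield / 100 = 11778.8020 * 85.8650 / 100 = 10113.8683 sq ft
Value = Finished * price = 10113.8683 * 2.9710 = 30048.3028 $


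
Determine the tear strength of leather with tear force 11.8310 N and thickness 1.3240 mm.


Formula: Tear strength = force / thickness
Substituting: Tear strength = 11.8310 / 1.3240
Result: 8.9358 N/mm


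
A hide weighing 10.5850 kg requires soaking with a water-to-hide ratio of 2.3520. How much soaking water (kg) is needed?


Formula: Water = hide_weight * ratio
Substituting: Water = 10.5850 * 2.3520
Result: 24.8959 kg


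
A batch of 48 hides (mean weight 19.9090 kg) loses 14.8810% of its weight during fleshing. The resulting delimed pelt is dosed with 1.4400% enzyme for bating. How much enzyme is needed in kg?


Total_raw = N * avg_wt = 48 * 19.9090 = 955.6320 kg
Substrate = Total_raw * (1 - loss/100) = 955.6320 * (1 - 14.8810/100) = 813.4244 kg
Enzyme = Substrate * pct / 100 = 813.4244 * 1.4400 / 100 = 11.7133 kg


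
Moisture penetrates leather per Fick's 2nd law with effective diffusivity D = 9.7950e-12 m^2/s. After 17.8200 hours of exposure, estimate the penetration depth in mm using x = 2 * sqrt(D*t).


t = 17.8200 hr * 3600 = 64152.0000 s
D * t = 9.7950e-12 * 64152.0000 = 6.2837e-07
x = 2 * sqrt(D*t) = 2 * sqrt(6.2837e-07) = 0.00158539 m = 1.5854 mm


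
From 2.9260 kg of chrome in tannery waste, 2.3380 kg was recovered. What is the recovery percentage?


Formula: Recovery = recovered / input * 100
Substituting: Recovery = 2.3380 / 2.9260 * 100
Result: 79.9043 %


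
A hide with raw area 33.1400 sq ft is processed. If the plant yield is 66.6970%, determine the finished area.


Formula: finished = raw * yield / 100
Substituting: finished = 33.1400 * 66.6970 / 100
Result: 22.1034 sq ft


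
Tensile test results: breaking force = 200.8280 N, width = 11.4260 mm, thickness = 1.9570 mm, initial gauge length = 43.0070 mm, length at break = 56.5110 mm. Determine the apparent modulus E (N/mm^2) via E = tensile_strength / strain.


TS = F / (w * t) = 200.8280 / (11.4260 * 1.9570) = 8.9813 N/mm^2
strain = (Lf - L0) / L0 = (56.5110 - 43.0070) / 43.0070 = 0.3140
E = TS / strain = 8.9813 / 0.3140 = 28.6033 N/mm^2


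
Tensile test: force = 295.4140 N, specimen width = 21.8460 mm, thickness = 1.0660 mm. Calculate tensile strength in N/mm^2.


Formula: TS = force / (width * thickness)
Substituting: TS = 295.4140 / (21.8460 * 1.0660)
Result: 12.6853 N/mm^2


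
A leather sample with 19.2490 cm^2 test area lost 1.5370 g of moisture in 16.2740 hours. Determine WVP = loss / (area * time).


Formula: WVP = loss / (area * time)
Substituting: WVP = 1.5370 / (19.2490 * 16.2740)
Result: 0.0049065 g/(cm^2*hr)


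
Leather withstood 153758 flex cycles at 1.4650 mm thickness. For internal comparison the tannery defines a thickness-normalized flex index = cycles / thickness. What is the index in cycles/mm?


Formula: Index = cycles / thickness
Substituting: Index = 153758 / 1.4650
Result: 104954.2662 cycles/mm


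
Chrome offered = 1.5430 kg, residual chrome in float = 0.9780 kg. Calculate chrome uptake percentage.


Formula: Uptake = (offered - residual) / offered * 100
Substituting: Uptake = (1.5430 - 0.9780) / 1.5430 * 100
Result: 36.6170 %


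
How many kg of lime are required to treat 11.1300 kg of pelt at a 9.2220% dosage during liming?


Formula: Lime = substrate * pct / 100
Substituting: Lime = 11.1300 * 9.2220 / 100
Result: 1.0264 kg


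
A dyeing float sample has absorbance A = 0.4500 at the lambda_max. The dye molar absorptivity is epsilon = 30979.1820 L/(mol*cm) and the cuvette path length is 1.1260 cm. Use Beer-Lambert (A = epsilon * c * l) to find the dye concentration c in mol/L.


Formula: c = A / (epsilon * l)
Substituting: c = 0.4500 / (30979.1820 * 1.1260)
Result: 1.2900e-05 mol/L


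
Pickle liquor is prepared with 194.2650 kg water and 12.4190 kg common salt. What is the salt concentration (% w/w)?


Formula: Conc = salt / (water + salt) * 100
Substituting: Conc = 12.4190 / (194.2650 + 12.4190) * 100
Result: 6.0087 %


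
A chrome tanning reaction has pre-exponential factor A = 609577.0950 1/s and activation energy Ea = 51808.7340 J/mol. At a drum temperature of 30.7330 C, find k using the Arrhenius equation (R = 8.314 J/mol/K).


T_K = T_C + 273.15 = 30.7330 + 273.15 = 303.8830 K
exponent = -Ea / (R * T_K) = -51808.7340 / (8.314 * 303.8830) = -20.5063
k = A * exp(exponent) = 609577.0950 * exp(-20.5063) = 7.5731e-04 1/s


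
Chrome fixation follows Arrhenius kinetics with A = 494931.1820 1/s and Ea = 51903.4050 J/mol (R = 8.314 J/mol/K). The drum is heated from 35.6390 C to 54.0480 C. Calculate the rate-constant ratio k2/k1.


T1 = 35.6390 + 273.15 = 308.7890 K; T2 = 54.0480 + 273.15 = 327.1980 K
k1 = A * exp(-Ea/(R*T1)) = 494931.1820 * exp(-51903.4050/(8.314*308.7890)) = 8.2085e-04 1/s
k2 = A * exp(-Ea/(R*T2)) = 494931.1820 * exp(-51903.4050/(8.314*327.1980)) = 0.00256016 1/s
k2/k1 = 0.00256016 / 8.2085e-04 = 3.1189


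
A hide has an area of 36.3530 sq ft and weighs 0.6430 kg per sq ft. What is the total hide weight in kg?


Formula: Weight = area * weight_per_sqft
Substituting: Weight = 36.3530 * 0.6430
Result: 23.3750 kg


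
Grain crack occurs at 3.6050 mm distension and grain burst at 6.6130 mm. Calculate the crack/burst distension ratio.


Formula: Ratio = crack / burst
Substituting: Ratio = 3.6050 / 6.6130
Result: 0.5451


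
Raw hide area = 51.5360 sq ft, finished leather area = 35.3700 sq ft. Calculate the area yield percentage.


Formula: Yield = finished / raw * 100
Substituting: Yield = 35.3700 / 51.5360 * 100
Result: 68.6316 %


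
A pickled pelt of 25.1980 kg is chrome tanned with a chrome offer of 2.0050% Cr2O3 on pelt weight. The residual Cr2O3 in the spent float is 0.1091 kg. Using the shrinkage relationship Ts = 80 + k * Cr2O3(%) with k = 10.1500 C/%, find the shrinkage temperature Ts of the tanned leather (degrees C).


Offered = pelt * offer_pct / 100 = 25.1980 * 2.0050 / 100 = 0.5052 kg
Uptake = offered - residual = 0.5052 - 0.1091 = 0.3961 kg
Cr2O3% on pelt = uptake / pelt * 100 = 0.3961 / 25.1980 * 100 = 1.5720 %
Ts = 80 + k * Cr2O3% = 80 + 10.1500 * 1.5720 = 95.9561 C


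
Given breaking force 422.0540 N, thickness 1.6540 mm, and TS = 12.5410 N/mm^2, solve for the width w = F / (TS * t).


Formula: w = F / (TS * t)
Substituting: w = 422.0540 / (12.5410 * 1.6540)
Result: 20.3470 mm


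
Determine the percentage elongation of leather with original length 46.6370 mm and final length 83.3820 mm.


Formula: Elongation = (Lf - L0) / L0 * 100
Substituting: Elongation = (83.3820 - 46.6370) / 46.6370 * 100
Result: 78.7894 %


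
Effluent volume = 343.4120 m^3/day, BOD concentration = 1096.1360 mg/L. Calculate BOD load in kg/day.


Formula: BOD_load = volume * conc / 1000
Substituting: BOD_load = 343.4120 * 1096.1360 / 1000
Result: 376.4263 kg/day


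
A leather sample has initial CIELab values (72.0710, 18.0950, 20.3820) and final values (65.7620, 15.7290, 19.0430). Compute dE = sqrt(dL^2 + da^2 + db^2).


dL = -6.3090, da = -2.3660, db = -1.3390
dE = sqrt((-6.3090)^2 + (-2.3660)^2 + (-1.3390)^2) = 6.8698


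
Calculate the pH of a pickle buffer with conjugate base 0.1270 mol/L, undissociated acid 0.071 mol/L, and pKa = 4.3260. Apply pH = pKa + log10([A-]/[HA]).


ratio = [A-] / [HA] = 0.1270 / 0.071 = 1.7887
log10(ratio) = 0.2525
pH = pKa + log10(ratio) = 4.3260 + 0.2525 = 4.5785


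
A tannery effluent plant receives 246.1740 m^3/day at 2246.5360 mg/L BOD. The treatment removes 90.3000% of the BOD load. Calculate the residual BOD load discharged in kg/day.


Load_in = volume * conc / 1000 = 246.1740 * 2246.5360 / 1000 = 553.0388 kg/day
Removed = Load_in * eff / 100 = 553.0388 * 90.3000 / 100 = 499.3940 kg/day
Load_out = Load_in - Removed = 553.0388 - 499.3940 = 53.6448 kg/day


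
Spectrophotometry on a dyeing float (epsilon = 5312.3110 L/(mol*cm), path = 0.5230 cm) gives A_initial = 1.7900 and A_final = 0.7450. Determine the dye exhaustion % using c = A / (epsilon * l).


c_initial = A_i / (epsilon * l) = 1.7900 / (5312.3110 * 0.5230) = 6.4427e-04 mol/L
c_final = A_f / (epsilon * l) = 0.7450 / (5312.3110 * 0.5230) = 2.6815e-04 mol/L
Exhaustion = (c_initial - c_final) / c_initial * 100 = (6.4427e-04 - 2.6815e-04) / 6.4427e-04 * 100 = 58.3799 %


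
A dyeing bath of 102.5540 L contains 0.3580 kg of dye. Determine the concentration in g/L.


Formula: Conc = dye_mass(kg) / volume(L) * 1000
Substituting: Conc = 0.3580 / 102.5540 * 1000
Result: 3.4908 g/L


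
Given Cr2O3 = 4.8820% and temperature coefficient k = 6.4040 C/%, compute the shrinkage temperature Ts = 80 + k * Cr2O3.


Formula: Ts = 80 + k * Cr2O3
Substituting: Ts = 80 + 6.4040 * 4.8820
Result: 111.2643 C


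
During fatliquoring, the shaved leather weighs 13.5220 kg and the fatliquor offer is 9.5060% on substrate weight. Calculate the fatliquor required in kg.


Formula: Fat = substrate * pct / 100
Substituting: Fat = 13.5220 * 9.5060 / 100
Result: 1.2854 kg


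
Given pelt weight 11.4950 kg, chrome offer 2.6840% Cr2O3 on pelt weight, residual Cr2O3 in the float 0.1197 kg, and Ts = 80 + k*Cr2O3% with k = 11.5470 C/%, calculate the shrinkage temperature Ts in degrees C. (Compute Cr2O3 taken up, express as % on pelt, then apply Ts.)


Offered = pelt * offer_pct / 100 = 11.4950 * 2.6840 / 100 = 0.3085 kg
Uptake = offered - residual = 0.3085 - 0.1197 = 0.1888 kg
Cr2O3% on pelt = uptake / pelt * 100 = 0.1888 / 11.4950 * 100 = 1.6427 %
Ts = 80 + k * Cr2O3% = 80 + 11.5470 * 1.6427 = 98.9680 C


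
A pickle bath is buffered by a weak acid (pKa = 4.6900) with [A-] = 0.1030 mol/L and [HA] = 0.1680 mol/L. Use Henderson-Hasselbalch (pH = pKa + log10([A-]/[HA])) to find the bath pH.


ratio = [A-] / [HA] = 0.1030 / 0.1680 = 0.6131
log10(ratio) = -0.2125
pH = pKa + log10(ratio) = 4.6900 - 0.2125 = 4.4775


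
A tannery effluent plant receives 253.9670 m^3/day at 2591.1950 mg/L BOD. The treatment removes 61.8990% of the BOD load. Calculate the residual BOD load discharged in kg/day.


Load_in = volume * conc / 1000 = 253.9670 * 2591.1950 / 1000 = 658.0780 kg/day
Removed = Load_in * eff / 100 = 658.0780 * 61.8990 / 100 = 407.3437 kg/day
Load_out = Load_in - Removed = 658.0780 - 407.3437 = 250.7343 kg/day


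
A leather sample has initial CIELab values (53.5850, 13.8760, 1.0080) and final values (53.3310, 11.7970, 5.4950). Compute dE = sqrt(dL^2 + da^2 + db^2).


dL = -0.2540, da = -2.0790, db = 4.4870
dE = sqrt((-0.2540)^2 + (-2.0790)^2 + 4.4870^2) = 4.9518


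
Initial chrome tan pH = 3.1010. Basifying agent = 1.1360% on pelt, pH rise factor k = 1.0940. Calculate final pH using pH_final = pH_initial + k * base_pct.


Formula: pH_final = pH_initial + k * base_pct
Substituting: pH_final = 3.1010 + 1.0940 * 1.1360
Result: 4.3438


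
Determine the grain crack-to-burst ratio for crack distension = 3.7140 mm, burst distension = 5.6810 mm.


Formula: Ratio = crack / burst
Substituting: Ratio = 3.7140 / 5.6810
Result: 0.6538


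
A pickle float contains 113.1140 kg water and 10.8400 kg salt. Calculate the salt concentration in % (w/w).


Formula: Conc = salt / (water + salt) * 100
Substituting: Conc = 10.8400 / (113.1140 + 10.8400) * 100
Result: 8.7452 %


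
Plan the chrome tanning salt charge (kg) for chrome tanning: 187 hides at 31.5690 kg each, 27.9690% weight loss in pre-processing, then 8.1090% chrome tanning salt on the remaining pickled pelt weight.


Total_raw = N * avg_wt = 187 * 31.5690 = 5903.4030 kg
Substrate = Total_raw * (1 - loss/100) = 5903.4030 * (1 - 27.9690/100) = 4252.2802 kg
Chrome = Substrate * pct / 100 = 4252.2802 * 8.1090 / 100 = 344.8174 kg


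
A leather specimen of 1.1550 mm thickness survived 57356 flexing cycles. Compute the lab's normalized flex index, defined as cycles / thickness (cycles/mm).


Formula: Index = cycles / thickness
Substituting: Index = 57356 / 1.1550
Result: 49658.8745 cycles/mm


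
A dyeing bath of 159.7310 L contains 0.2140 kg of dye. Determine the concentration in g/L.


Formula: Conc = dye_mass(kg) / volume(L) * 1000
Substituting: Conc = 0.2140 / 159.7310 * 1000
Result: 1.3398 g/L


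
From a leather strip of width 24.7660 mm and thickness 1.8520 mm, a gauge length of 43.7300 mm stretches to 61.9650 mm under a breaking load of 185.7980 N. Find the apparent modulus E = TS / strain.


TS = F / (w * t) = 185.7980 / (24.7660 * 1.8520) = 4.0508 N/mm^2
strain = (Lf - L0) / L0 = (61.9650 - 43.7300) / 43.7300 = 0.4170
E = TS / strain = 4.0508 / 0.4170 = 9.7144 N/mm^2


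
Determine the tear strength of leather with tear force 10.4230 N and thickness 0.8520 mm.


Formula: Tear strength = force / thickness
Substituting: Tear strength = 10.4230 / 0.8520
Result: 12.2336 N/mm


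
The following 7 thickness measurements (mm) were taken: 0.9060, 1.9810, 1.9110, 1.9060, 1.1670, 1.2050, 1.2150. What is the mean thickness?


Formula: Average = sum / n
Substituting: Average = 10.2910 / 7
Result: 1.4701 mm


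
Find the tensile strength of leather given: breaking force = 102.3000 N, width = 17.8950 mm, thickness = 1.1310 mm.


Formula: TS = force / (width * thickness)
Substituting: TS = 102.3000 / (17.8950 * 1.1310)
Result: 5.0545 N/mm^2


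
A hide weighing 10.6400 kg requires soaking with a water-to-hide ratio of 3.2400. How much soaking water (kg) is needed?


Formula: Water = hide_weight * ratio
Substituting: Water = 10.6400 * 3.2400
Result: 34.4736 kg


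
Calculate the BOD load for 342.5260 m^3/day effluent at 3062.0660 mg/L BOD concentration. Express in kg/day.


Formula: BOD_load = volume * conc / 1000
Substituting: BOD_load = 342.5260 * 3062.0660 / 1000
Result: 1048.8372 kg/day


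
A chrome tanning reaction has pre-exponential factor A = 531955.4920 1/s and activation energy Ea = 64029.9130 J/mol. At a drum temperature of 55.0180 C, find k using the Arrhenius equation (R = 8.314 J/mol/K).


T_K = T_C + 273.15 = 55.0180 + 273.15 = 328.1680 K
exponent = -Ea / (R * T_K) = -64029.9130 / (8.314 * 328.1680) = -23.4680
k = A * exp(exponent) = 531955.4920 * exp(-23.4680) = 3.4185e-05 1/s


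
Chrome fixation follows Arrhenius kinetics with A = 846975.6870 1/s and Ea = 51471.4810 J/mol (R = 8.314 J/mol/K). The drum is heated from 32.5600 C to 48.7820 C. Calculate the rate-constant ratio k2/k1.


T1 = 32.5600 + 273.15 = 305.7100 K; T2 = 48.7820 + 273.15 = 321.9320 K
k1 = A * exp(-Ea/(R*T1)) = 846975.6870 * exp(-51471.4810/(8.314*305.7100)) = 0.0013582 1/s
k2 = A * exp(-Ea/(R*T2)) = 846975.6870 * exp(-51471.4810/(8.314*321.9320)) = 0.0037682 1/s
k2/k1 = 0.0037682 / 0.0013582 = 2.7744


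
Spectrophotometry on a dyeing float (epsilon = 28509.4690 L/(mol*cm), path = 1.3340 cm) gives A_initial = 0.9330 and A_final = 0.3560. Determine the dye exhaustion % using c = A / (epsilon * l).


c_initial = A_i / (epsilon * l) = 0.9330 / (28509.4690 * 1.3340) = 2.4532e-05 mol/L
c_final = A_f / (epsilon * l) = 0.3560 / (28509.4690 * 1.3340) = 9.3606e-06 mol/L
Exhaustion = (c_initial - c_final) / c_initial * 100 = (2.4532e-05 - 9.3606e-06) / 2.4532e-05 * 100 = 61.8435 %


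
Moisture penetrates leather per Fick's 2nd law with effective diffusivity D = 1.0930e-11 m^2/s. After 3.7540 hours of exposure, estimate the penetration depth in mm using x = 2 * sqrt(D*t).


t = 3.7540 hr * 3600 = 13514.4000 s
D * t = 1.0930e-11 * 13514.4000 = 1.4771e-07
x = 2 * sqrt(D*t) = 2 * sqrt(1.4771e-07) = 7.6867e-04 m = 0.7687 mm
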